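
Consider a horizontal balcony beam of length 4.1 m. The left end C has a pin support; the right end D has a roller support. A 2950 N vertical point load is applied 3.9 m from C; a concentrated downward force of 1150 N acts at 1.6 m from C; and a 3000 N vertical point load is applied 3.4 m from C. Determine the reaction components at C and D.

Moments about C: D_y·4.1 − 2950·3.9 − 1150·1.6 − 3000·3.4 = 0 → D_y = 23545/4.1 = 5742.68 ≈ 5743 N.
ΣF_y = 0: C_y + 5742.68 − 2950 − 1150 − 3000 = 0 → C_y = 1357 N.
ΣF_x = 0: no horizontal applied forces, so C_x = 0.

C_x = 0, C_y = 1357 N, D_y = 5743 N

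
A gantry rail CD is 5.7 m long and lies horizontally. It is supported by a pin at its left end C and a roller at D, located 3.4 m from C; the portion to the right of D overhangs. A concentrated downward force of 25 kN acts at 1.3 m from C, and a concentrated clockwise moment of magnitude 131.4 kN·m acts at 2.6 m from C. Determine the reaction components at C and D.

ΣM about C: D_y·3.4 − 25·1.3 − 131.4 = 0 → D_y = 163.9/3.4 = 48.2059 ≈ 48.21 kN.
ΣF_y = 0: C_y + 48.2059 − 25 = 0 → C_y = -23.21 kN.
ΣF_x = 0: no horizontal applied forces, so C_x = 0.

C_x = 0, C_y = -23.21 kN, D_y = 48.21 kN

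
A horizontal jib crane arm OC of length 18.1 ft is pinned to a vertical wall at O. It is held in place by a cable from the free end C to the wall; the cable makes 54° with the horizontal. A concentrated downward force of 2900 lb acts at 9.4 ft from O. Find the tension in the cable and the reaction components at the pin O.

ΣM about O: T·sin54°·18.1 − 2900·9.4 = 0 → T = 27260/(18.1·0.809017) = 1861.61 ≈ 1862 lb.
ΣF_x = 0: O_x − T·cos54° = 0 → O_x = 1861.61 × 0.587785 = 1094 lb.
ΣF_y = 0: O_y + T·sin54° − 2900 = 0 → O_y = 2900 − 1861.61 × 0.809017 = 1394 lb.

T = 1862 lb, O_x = 1094 lb, O_y = 1394 lb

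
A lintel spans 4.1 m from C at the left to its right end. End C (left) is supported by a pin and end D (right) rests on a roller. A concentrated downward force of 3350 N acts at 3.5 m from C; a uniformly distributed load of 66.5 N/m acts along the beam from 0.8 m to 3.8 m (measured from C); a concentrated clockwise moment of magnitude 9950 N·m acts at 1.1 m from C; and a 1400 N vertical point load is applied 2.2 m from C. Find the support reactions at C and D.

Resultant of the distributed load: 66.5 × 3 = 199.5 N at 2.3 m from C.
Taking moments about C: D_y·4.1 − 3350·3.5 − (66.5·3)·2.3 − 9950 − 1400·2.2 = 0 → D_y = 25213.85/4.1 = 6149.72 ≈ 6150 N.
ΣF_y = 0: C_y + 6149.72 − 3350 − 66.5·3 − 1400 = 0 → C_y = -1200 N.
ΣF_x = 0: no horizontal applied forces, so C_x = 0.

C_x = 0, C_y = -1200 N, D_y = 6150 N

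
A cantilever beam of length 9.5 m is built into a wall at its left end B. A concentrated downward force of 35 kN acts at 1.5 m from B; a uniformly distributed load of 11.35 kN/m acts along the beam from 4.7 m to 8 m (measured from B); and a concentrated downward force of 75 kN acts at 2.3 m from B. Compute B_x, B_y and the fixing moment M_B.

Resultant of the distributed load: 11.35 × 3.3 = 37.455 kN at 6.35 m from B.
ΣF_x = 0: B_x = 0.
ΣF_y = 0: B_y − 35 − 11.35·3.3 − 75 = 0 → B_y = 147.5 kN.
ΣM about B: M_B − 35·1.5 − (11.35·3.3)·6.35 − 75·2.3 = 0 → M_B = 462.8 kN·m.

B_x = 0, B_y = 147.5 kN, M_B = 462.8 kN·m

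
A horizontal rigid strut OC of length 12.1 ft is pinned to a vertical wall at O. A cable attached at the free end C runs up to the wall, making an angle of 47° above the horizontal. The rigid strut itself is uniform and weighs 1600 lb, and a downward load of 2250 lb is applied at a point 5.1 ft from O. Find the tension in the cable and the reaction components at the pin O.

ΣM about O: T·sin47°·12.1 − 1600·6.05 − 2250·5.1 = 0 → T = 21155/(12.1·0.731354) = 2390.56 ≈ 2391 lb.
ΣF_x = 0: O_x − T·cos47° = 0 → O_x = 2390.56 × 0.681998 = 1630 lb.
ΣF_y = 0: O_y + T·sin47° − 1600 − 2250 = 0 → O_y = 3850 − 2390.56 × 0.731354 = 2102 lb.

T = 2391 lb, O_x = 1630 lb, O_y = 2102 lb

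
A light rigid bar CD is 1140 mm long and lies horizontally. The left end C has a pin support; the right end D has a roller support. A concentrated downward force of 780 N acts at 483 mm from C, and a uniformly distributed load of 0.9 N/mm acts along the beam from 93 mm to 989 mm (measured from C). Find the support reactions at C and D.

C_x = 0, C_y = 873.2 N, D_y = 713.2 N

Resultant of the distributed load: 0.9 × 896 = 806.4 N at 541 mm from C.
Moments about C: D_y·1140 − 780·483 − (0.9·896)·541 = 0 → D_y = 813002.4/1140 = 713.16 ≈ 713.2 N.
ΣF_y = 0: C_y + 713.16 − 780 − 0.9·896 = 0 → C_y = 873.2 N.
ΣF_x = 0: no horizontal applied forces, so C_x = 0.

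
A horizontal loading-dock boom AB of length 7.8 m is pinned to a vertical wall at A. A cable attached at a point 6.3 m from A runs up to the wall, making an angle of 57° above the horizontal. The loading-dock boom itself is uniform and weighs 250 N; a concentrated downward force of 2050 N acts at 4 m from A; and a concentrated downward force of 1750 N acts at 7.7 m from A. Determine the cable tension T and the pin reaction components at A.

ΣM about A: T·sin57°·6.3 − 250·3.9 − 2050·4 − 1750·7.7 = 0 → T = 22650/(6.3·0.838671) = 4286.83 ≈ 4287 N.
ΣF_x = 0: A_x − T·cos57° = 0 → A_x = 4286.83 × 0.544639 = 2335 N.
ΣF_y = 0: A_y + T·sin57° − 250 − 2050 − 1750 = 0 → A_y = 4050 − 4286.83 × 0.838671 = 454.8 N.

T = 4287 N, A_x = 2335 N, A_y = 454.8 N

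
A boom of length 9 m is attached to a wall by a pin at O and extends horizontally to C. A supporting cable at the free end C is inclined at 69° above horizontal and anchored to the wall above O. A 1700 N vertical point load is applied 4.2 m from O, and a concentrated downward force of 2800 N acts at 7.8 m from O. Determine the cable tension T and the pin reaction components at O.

ΣM about O: T·sin69°·9 − 1700·4.2 − 2800·7.8 = 0 → T = 28980/(9·0.93358) = 3449.09 ≈ 3449 N.
ΣF_x = 0: O_x − T·cos69° = 0 → O_x = 3449.09 × 0.358368 = 1236 N.
ΣF_y = 0: O_y + T·sin69° − 1700 − 2800 = 0 → O_y = 4500 − 3449.09 × 0.93358 = 1280 N.

T = 3449 N, O_x = 1236 N, O_y = 1280 N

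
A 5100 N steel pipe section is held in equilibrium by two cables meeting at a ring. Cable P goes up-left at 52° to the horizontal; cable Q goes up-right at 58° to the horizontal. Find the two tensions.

T_P = 2876 N, T_Q = 3341 N

ΣF_x = 0: −T_P·cos52° + T_Q·cos58° = 0 → T_Q = 1.1618·T_P.
ΣF_y = 0: T_P·sin52° + T_Q·sin58° = 5100.
Substitute: T_P·(0.788011 + 1.1618·0.848048) = 5100 → T_P = 2876.04 ≈ 2876 N.
Then T_Q = 1.1618 × 2876.04 = 3341 N.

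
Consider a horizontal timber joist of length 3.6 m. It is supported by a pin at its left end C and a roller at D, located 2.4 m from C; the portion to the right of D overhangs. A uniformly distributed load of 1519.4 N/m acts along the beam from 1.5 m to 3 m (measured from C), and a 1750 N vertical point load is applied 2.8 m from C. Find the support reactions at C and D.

C_x = 0, C_y = -149.2 N, D_y = 4178 N

Resultant of the distributed load: 1519.4 × 1.5 = 2279.1 N at 2.25 m from C.
ΣM about C: D_y·2.4 − (1519.4·1.5)·2.25 − 1750·2.8 = 0 → D_y = 10027.975/2.4 = 4178.32 ≈ 4178 N.
ΣF_y = 0: C_y + 4178.32 − 1519.4·1.5 − 1750 = 0 → C_y = -149.2 N.
ΣF_x = 0: no horizontal applied forces, so C_x = 0.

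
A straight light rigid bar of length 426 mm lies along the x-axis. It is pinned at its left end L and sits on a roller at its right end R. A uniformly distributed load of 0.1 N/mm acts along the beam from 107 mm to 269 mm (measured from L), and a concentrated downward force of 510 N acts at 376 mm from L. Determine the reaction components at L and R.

L_x = 0, L_y = 68.91 N, R_y = 457.3 N

Resultant of the distributed load: 0.1 × 162 = 16.2 N at 188 mm from L.
ΣM about L: R_y·426 − (0.1·162)·188 − 510·376 = 0 → R_y = 194805.6/426 = 457.29 ≈ 457.3 N.
ΣF_y = 0: L_y + 457.29 − 0.1·162 − 510 = 0 → L_y = 68.91 N.
ΣF_x = 0: no horizontal applied forces, so L_x = 0.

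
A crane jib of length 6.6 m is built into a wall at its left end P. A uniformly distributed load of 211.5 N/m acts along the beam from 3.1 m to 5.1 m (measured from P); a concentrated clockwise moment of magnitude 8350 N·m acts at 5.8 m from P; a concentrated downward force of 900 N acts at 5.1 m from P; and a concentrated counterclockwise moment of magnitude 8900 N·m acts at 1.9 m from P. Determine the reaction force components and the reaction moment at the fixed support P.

Resultant of the distributed load: 211.5 × 2 = 423 N at 4.1 m from P.
ΣF_x = 0: P_x = 0.
ΣF_y = 0: P_y − 211.5·2 − 900 = 0 → P_y = 1323 N.
ΣM about P: M_P − (211.5·2)·4.1 − 8350 − 900·5.1 + 8900 = 0 → M_P = 5774 N·m.

P_x = 0, P_y = 1323 N, M_P = 5774 N·m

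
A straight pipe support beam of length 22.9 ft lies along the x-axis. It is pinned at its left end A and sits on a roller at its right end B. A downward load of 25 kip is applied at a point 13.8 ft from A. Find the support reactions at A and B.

Taking moments about A: B_y·22.9 − 25·13.8 = 0 → B_y = 345/22.9 = 15.0655 ≈ 15.07 kip.
ΣF_y = 0: A_y + 15.0655 − 25 = 0 → A_y = 9.934 kip.
ΣF_x = 0: no horizontal applied forces, so A_x = 0.

A_x = 0, A_y = 9.934 kip, B_y = 15.07 kip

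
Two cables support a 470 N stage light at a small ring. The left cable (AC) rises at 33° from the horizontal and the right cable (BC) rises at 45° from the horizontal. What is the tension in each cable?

T_AC = 339.8 N, T_BC = 403.0 N

ΣF_x = 0: −T_AC·cos33° + T_BC·cos45° = 0 → T_BC = 1.18606·T_AC.
ΣF_y = 0: T_AC·sin33° + T_BC·sin45° = 470.
Substitute: T_AC·(0.544639 + 1.18606·0.707107) = 470 → T_AC = 339.765 ≈ 339.8 N.
Then T_BC = 1.18606 × 339.765 = 403.0 N.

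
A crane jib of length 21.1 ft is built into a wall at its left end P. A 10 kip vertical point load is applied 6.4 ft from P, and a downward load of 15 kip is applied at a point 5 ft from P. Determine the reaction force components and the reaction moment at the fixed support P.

P_x = 0, P_y = 25.00 kip, M_P = 139.0 kip·ft

ΣF_x = 0: P_x = 0.
ΣF_y = 0: P_y − 10 − 15 = 0 → P_y = 25.00 kip.
ΣM about P: M_P − 10·6.4 − 15·5 = 0 → M_P = 139.0 kip·ft.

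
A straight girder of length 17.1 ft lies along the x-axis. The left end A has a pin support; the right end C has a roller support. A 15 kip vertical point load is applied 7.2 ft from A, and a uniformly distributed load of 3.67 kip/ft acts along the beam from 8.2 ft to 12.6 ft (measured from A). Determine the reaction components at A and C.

A_x = 0, A_y = 15.01 kip, C_y = 16.14 kip

Resultant of the distributed load: 3.67 × 4.4 = 16.148 kip at 10.4 ft from A.
ΣM about A: C_y·17.1 − 15·7.2 − (3.67·4.4)·10.4 = 0 → C_y = 275.9392/17.1 = 16.1368 ≈ 16.14 kip.
ΣF_y = 0: A_y + 16.1368 − 15 − 3.67·4.4 = 0 → A_y = 15.01 kip.
ΣF_x = 0: no horizontal applied forces, so A_x = 0.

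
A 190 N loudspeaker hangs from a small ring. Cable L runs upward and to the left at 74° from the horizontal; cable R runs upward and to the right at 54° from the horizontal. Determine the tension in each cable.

T_L = 141.7 N, T_R = 66.46 N

ΣF_x = 0: −T_L·cos74° + T_R·cos54° = 0 → T_R = 0.468942·T_L.
ΣF_y = 0: T_L·sin74° + T_R·sin54° = 190.
Substitute: T_L·(0.961262 + 0.468942·0.809017) = 190 → T_L = 141.723 ≈ 141.7 N.
Then T_R = 0.468942 × 141.723 = 66.46 N.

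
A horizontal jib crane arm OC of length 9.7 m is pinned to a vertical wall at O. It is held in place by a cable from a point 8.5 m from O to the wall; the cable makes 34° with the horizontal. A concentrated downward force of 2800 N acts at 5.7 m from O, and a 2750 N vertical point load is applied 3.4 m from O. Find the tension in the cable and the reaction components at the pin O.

T = 5325 N, O_x = 4415 N, O_y = 2572 N

ΣM about O: T·sin34°·8.5 − 2800·5.7 − 2750·3.4 = 0 → T = 25310/(8.5·0.559193) = 5324.9 ≈ 5325 N.
ΣF_x = 0: O_x − T·cos34° = 0 → O_x = 5324.9 × 0.829038 = 4415 N.
ΣF_y = 0: O_y + T·sin34° − 2800 − 2750 = 0 → O_y = 5550 − 5324.9 × 0.559193 = 2572 N.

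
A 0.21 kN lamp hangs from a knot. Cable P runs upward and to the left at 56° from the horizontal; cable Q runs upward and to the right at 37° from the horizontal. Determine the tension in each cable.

T_P = 0.1679 kN, T_Q = 0.1176 kN

ΣF_x = 0: −T_P·cos56° + T_Q·cos37° = 0 → T_Q = 0.700185·T_P.
ΣF_y = 0: T_P·sin56° + T_Q·sin37° = 0.21.
Substitute: T_P·(0.829038 + 0.700185·0.601815) = 0.21 → T_P = 0.167944 ≈ 0.1679 kN.
Then T_Q = 0.700185 × 0.167944 = 0.1176 kN.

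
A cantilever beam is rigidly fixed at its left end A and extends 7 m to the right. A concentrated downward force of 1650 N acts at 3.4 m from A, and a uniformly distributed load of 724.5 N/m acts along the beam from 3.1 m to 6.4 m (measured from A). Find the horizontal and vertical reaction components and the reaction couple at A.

A_x = 0, A_y = 4041 N, M_A = 16970 N·m

Resultant of the distributed load: 724.5 × 3.3 = 2390.85 N at 4.75 m from A.
ΣF_x = 0: A_x = 0.
ΣF_y = 0: A_y − 1650 − 724.5·3.3 = 0 → A_y = 4041 N.
ΣM about A: M_A − 1650·3.4 − (724.5·3.3)·4.75 = 0 → M_A = 16970 N·m.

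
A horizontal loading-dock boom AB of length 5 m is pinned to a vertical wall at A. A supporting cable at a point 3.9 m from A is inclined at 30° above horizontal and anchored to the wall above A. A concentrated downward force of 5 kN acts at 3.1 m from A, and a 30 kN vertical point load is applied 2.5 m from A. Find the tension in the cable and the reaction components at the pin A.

ΣM about A: T·sin30°·3.9 − 5·3.1 − 30·2.5 = 0 → T = 90.5/(3.9·0.5) = 46.4103 ≈ 46.41 kN.
ΣF_x = 0: A_x − T·cos30° = 0 → A_x = 46.4103 × 0.866025 = 40.19 kN.
ΣF_y = 0: A_y + T·sin30° − 5 − 30 = 0 → A_y = 35 − 46.4103 × 0.5 = 11.79 kN.

T = 46.41 kN, A_x = 40.19 kN, A_y = 11.79 kN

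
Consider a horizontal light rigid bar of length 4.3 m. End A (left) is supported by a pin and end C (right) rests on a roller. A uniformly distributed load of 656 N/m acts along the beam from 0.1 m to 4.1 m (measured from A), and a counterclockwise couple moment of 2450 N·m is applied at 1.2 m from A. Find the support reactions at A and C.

A_x = 0, A_y = 1912 N, C_y = 711.7 N

Resultant of the distributed load: 656 × 4 = 2624 N at 2.1 m from A.
ΣM about A: C_y·4.3 − (656·4)·2.1 + 2450 = 0 → C_y = 3060.4/4.3 = 711.721 ≈ 711.7 N.
ΣF_y = 0: A_y + 711.721 − 656·4 = 0 → A_y = 1912 N.
ΣF_x = 0: no horizontal applied forces, so A_x = 0.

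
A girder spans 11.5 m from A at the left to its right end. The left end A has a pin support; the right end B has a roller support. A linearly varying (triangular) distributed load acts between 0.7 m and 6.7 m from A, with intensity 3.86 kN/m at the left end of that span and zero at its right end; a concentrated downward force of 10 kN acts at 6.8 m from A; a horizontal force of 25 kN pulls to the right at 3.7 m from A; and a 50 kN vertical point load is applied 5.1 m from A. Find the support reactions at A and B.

Resultant of the triangular load: ½ × 3.86 × 6 = 11.58 kN, acting at 2.7 m from A (one-third of the span from the peak).
Moments about A: B_y·11.5 − (½·3.86·6)·2.7 − 10·6.8 − 50·5.1 = 0 → B_y = 354.266/11.5 = 30.8057 ≈ 30.81 kN.
ΣF_y = 0: A_y + 30.8057 − ½·3.86·6 − 10 − 50 = 0 → A_y = 40.77 kN.
ΣF_x = 0: A_x + 25 = 0 → A_x = -25.00 kN.

A_x = -25.00 kN, A_y = 40.77 kN, B_y = 30.81 kN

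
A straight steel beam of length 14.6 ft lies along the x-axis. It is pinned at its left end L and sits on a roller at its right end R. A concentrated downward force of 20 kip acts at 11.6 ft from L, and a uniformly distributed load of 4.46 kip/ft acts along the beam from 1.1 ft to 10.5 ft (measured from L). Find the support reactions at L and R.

Resultant of the distributed load: 4.46 × 9.4 = 41.924 kip at 5.8 ft from L.
Moments about L: R_y·14.6 − 20·11.6 − (4.46·9.4)·5.8 = 0 → R_y = 475.1592/14.6 = 32.5452 ≈ 32.55 kip.
ΣF_y = 0: L_y + 32.5452 − 20 − 4.46·9.4 = 0 → L_y = 29.38 kip.
ΣF_x = 0: no horizontal applied forces, so L_x = 0.

L_x = 0, L_y = 29.38 kip, R_y = 32.55 kip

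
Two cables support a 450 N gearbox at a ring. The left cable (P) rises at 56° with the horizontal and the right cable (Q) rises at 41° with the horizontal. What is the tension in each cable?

ΣF_x = 0: −T_P·cos56° + T_Q·cos41° = 0 → T_Q = 0.740938·T_P.
ΣF_y = 0: T_P·sin56° + T_Q·sin41° = 450.
Substitute: T_P·(0.829038 + 0.740938·0.656059) = 450 → T_P = 342.17 ≈ 342.2 N.
Then T_Q = 0.740938 × 342.17 = 253.5 N.

T_P = 342.2 N, T_Q = 253.5 N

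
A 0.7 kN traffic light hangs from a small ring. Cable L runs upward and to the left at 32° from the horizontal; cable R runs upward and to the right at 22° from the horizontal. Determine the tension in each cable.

T_L = 0.8022 kN, T_R = 0.7338 kN

ΣF_x = 0: −T_L·cos32° + T_R·cos22° = 0 → T_R = 0.914649·T_L.
ΣF_y = 0: T_L·sin32° + T_R·sin22° = 0.7.
Substitute: T_L·(0.529919 + 0.914649·0.374607) = 0.7 → T_L = 0.802244 ≈ 0.8022 kN.
Then T_R = 0.914649 × 0.802244 = 0.7338 kN.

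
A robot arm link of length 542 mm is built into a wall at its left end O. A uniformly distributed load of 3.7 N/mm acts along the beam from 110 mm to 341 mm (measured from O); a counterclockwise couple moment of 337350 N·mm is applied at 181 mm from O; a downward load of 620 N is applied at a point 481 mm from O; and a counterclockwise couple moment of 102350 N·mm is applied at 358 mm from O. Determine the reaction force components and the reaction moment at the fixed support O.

O_x = 0, O_y = 1475 N, M_O = 51250 N·mm

Resultant of the distributed load: 3.7 × 231 = 854.7 N at 225.5 mm from O.
ΣF_x = 0: O_x = 0.
ΣF_y = 0: O_y − 3.7·231 − 620 = 0 → O_y = 1475 N.
ΣM about O: M_O − (3.7·231)·225.5 + 337350 − 620·481 + 102350 = 0 → M_O = 51250 N·mm.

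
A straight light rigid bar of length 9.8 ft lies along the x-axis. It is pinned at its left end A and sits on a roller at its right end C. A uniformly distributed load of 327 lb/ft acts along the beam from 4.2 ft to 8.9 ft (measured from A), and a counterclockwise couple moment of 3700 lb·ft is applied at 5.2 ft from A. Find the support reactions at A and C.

A_x = 0, A_y = 887.2 lb, C_y = 649.7 lb

Resultant of the distributed load: 327 × 4.7 = 1536.9 lb at 6.55 ft from A.
Moments about A: C_y·9.8 − (327·4.7)·6.55 + 3700 = 0 → C_y = 6366.695/9.8 = 649.663 ≈ 649.7 lb.
ΣF_y = 0: A_y + 649.663 − 327·4.7 = 0 → A_y = 887.2 lb.
ΣF_x = 0: no horizontal applied forces, so A_x = 0.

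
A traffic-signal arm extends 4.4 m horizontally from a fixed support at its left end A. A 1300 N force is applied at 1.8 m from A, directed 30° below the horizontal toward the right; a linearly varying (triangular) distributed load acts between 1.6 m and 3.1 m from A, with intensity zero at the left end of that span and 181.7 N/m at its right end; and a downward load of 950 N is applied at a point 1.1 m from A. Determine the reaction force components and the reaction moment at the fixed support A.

A_x = -1126 N, A_y = 1736 N, M_A = 2569 N·m

Resultant of the triangular load: ½ × 181.7 × 1.5 = 136.275 N, acting at 2.6 m from A (one-third of the span from the peak).
ΣF_x = 0: A_x + 1300·cos30° = 0 → A_x = -1126 N.
ΣF_y = 0: A_y − 1300·sin30° − ½·181.7·1.5 − 950 = 0 → A_y = 1736 N.
ΣM about A: M_A − 1300·sin30°·1.8 − (½·181.7·1.5)·2.6 − 950·1.1 = 0 → M_A = 2569 N·m.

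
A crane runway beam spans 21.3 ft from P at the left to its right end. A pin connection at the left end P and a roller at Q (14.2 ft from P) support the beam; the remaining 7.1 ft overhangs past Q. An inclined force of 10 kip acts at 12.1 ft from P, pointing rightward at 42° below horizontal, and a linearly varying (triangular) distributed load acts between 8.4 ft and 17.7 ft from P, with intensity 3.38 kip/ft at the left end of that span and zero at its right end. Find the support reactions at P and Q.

Resultant of the triangular load: ½ × 3.38 × 9.3 = 15.717 kip, acting at 11.5 ft from P (one-third of the span from the peak).
ΣM about P: Q_y·14.2 − 10·sin42°·12.1 − (½·3.38·9.3)·11.5 = 0 → Q_y = 261.71/14.2 = 18.4303 ≈ 18.43 kip.
ΣF_y = 0: P_y + 18.4303 − 10·sin42° − ½·3.38·9.3 = 0 → P_y = 3.978 kip.
ΣF_x = 0: P_x + 10·cos42° = 0 → P_x = -7.431 kip.

P_x = -7.431 kip, P_y = 3.978 kip, Q_y = 18.43 kip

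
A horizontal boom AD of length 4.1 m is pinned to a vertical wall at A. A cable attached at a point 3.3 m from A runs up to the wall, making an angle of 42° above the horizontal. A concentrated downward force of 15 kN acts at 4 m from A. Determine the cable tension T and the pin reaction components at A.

ΣM about A: T·sin42°·3.3 − 15·4 = 0 → T = 60/(3.3·0.669131) = 27.1723 ≈ 27.17 kN.
ΣF_x = 0: A_x − T·cos42° = 0 → A_x = 27.1723 × 0.743145 = 20.19 kN.
ΣF_y = 0: A_y + T·sin42° − 15 = 0 → A_y = 15 − 27.1723 × 0.669131 = -3.182 kN.

T = 27.17 kN, A_x = 20.19 kN, A_y = -3.182 kN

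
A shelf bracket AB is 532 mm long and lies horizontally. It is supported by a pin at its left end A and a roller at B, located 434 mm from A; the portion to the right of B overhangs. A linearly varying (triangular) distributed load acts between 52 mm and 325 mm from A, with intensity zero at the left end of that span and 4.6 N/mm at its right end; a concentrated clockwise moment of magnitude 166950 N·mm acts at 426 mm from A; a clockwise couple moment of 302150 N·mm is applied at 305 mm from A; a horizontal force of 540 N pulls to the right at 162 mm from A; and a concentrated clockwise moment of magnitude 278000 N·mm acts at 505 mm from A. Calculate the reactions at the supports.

Resultant of the triangular load: ½ × 4.6 × 273 = 627.9 N, acting at 234 mm from A (one-third of the span from the peak).
Moments about A: B_y·434 − (½·4.6·273)·234 − 166950 − 302150 − 278000 = 0 → B_y = 894028.6/434 = 2059.97 ≈ 2060 N.
ΣF_y = 0: A_y + 2059.97 − ½·4.6·273 = 0 → A_y = -1432 N.
ΣF_x = 0: A_x + 540 = 0 → A_x = -540.0 N.

A_x = -540.0 N, A_y = -1432 N, B_y = 2060 N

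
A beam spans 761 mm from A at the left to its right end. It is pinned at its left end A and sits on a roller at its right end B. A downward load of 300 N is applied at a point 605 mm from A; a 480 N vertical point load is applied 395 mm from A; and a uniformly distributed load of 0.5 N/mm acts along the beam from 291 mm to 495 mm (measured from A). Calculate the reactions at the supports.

A_x = 0, A_y = 341.7 N, B_y = 540.3 N

Resultant of the distributed load: 0.5 × 204 = 102 N at 393 mm from A.
ΣM about A: B_y·761 − 300·605 − 480·395 − (0.5·204)·393 = 0 → B_y = 411186/761 = 540.323 ≈ 540.3 N.
ΣF_y = 0: A_y + 540.323 − 300 − 480 − 0.5·204 = 0 → A_y = 341.7 N.
ΣF_x = 0: no horizontal applied forces, so A_x = 0.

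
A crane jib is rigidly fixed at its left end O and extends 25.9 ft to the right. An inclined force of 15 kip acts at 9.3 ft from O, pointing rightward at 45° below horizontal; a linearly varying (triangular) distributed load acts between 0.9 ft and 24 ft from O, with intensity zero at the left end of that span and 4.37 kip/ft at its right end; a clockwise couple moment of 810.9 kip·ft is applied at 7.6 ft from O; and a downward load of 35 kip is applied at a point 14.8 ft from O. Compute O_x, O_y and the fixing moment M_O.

O_x = -10.61 kip, O_y = 96.08 kip, M_O = 2250 kip·ft

Resultant of the triangular load: ½ × 4.37 × 23.1 = 50.4735 kip, acting at 16.3 ft from O (one-third of the span from the peak).
ΣF_x = 0: O_x + 15·cos45° = 0 → O_x = -10.61 kip.
ΣF_y = 0: O_y − 15·sin45° − ½·4.37·23.1 − 35 = 0 → O_y = 96.08 kip.
ΣM about O: M_O − 15·sin45°·9.3 − (½·4.37·23.1)·16.3 − 810.9 − 35·14.8 = 0 → M_O = 2250 kip·ft.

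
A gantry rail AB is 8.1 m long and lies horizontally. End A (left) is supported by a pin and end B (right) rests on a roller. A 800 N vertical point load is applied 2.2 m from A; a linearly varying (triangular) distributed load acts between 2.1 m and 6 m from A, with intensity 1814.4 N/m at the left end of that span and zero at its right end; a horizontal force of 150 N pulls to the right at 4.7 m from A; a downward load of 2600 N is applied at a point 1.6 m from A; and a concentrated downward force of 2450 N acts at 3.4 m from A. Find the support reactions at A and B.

Resultant of the triangular load: ½ × 1814.4 × 3.9 = 3538.08 N, acting at 3.4 m from A (one-third of the span from the peak).
Moments about A: B_y·8.1 − 800·2.2 − (½·1814.4·3.9)·3.4 − 2600·1.6 − 2450·3.4 = 0 → B_y = 26279.472/8.1 = 3244.38 ≈ 3244 N.
ΣF_y = 0: A_y + 3244.38 − 800 − ½·1814.4·3.9 − 2600 − 2450 = 0 → A_y = 6144 N.
ΣF_x = 0: A_x + 150 = 0 → A_x = -150.0 N.

A_x = -150.0 N, A_y = 6144 N, B_y = 3244 N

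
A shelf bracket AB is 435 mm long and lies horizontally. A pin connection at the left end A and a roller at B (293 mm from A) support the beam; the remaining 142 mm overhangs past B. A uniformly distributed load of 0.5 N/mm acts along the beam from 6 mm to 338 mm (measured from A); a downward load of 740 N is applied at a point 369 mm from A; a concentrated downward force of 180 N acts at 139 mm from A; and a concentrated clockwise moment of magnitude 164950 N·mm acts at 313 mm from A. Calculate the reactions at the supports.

A_x = 0, A_y = -591.8 N, B_y = 1678 N

Resultant of the distributed load: 0.5 × 332 = 166 N at 172 mm from A.
Moments about A: B_y·293 − (0.5·332)·172 − 740·369 − 180·139 − 164950 = 0 → B_y = 491582/293 = 1677.75 ≈ 1678 N.
ΣF_y = 0: A_y + 1677.75 − 0.5·332 − 740 − 180 = 0 → A_y = -591.8 N.
ΣF_x = 0: no horizontal applied forces, so A_x = 0.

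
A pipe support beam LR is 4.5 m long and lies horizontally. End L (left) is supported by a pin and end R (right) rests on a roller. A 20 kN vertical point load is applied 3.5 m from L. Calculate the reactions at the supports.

Moments about L: R_y·4.5 − 20·3.5 = 0 → R_y = 70/4.5 = 15.5556 ≈ 15.56 kN.
ΣF_y = 0: L_y + 15.5556 − 20 = 0 → L_y = 4.444 kN.
ΣF_x = 0: no horizontal applied forces, so L_x = 0.

L_x = 0, L_y = 4.444 kN, R_y = 15.56 kN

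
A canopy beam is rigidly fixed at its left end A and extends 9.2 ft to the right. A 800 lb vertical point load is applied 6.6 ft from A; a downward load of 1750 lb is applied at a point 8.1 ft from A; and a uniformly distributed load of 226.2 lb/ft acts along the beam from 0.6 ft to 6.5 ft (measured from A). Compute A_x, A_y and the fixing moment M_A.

A_x = 0, A_y = 3885 lb, M_A = 24190 lb·ft

Resultant of the distributed load: 226.2 × 5.9 = 1334.58 lb at 3.55 ft from A.
ΣF_x = 0: A_x = 0.
ΣF_y = 0: A_y − 800 − 1750 − 226.2·5.9 = 0 → A_y = 3885 lb.
ΣM about A: M_A − 800·6.6 − 1750·8.1 − (226.2·5.9)·3.55 = 0 → M_A = 24190 lb·ft.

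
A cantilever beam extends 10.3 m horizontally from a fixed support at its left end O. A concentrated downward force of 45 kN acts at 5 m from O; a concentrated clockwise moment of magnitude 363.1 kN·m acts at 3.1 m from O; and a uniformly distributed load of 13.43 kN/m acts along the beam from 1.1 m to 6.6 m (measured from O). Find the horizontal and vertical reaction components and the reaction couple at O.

Resultant of the distributed load: 13.43 × 5.5 = 73.865 kN at 3.85 m from O.
ΣF_x = 0: O_x = 0.
ΣF_y = 0: O_y − 45 − 13.43·5.5 = 0 → O_y = 118.9 kN.
ΣM about O: M_O − 45·5 − 363.1 − (13.43·5.5)·3.85 = 0 → M_O = 872.5 kN·m.

O_x = 0, O_y = 118.9 kN, M_O = 872.5 kN·m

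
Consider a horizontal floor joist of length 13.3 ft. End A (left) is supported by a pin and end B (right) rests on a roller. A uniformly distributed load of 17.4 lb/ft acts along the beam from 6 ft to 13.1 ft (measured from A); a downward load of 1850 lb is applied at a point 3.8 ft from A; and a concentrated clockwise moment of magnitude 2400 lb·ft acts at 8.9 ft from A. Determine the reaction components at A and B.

Resultant of the distributed load: 17.4 × 7.1 = 123.54 lb at 9.55 ft from A.
Moments about A: B_y·13.3 − (17.4·7.1)·9.55 − 1850·3.8 − 2400 = 0 → B_y = 10609.807/13.3 = 797.73 ≈ 797.7 lb.
ΣF_y = 0: A_y + 797.73 − 17.4·7.1 − 1850 = 0 → A_y = 1176 lb.
ΣF_x = 0: no horizontal applied forces, so A_x = 0.

A_x = 0, A_y = 1176 lb, B_y = 797.7 lb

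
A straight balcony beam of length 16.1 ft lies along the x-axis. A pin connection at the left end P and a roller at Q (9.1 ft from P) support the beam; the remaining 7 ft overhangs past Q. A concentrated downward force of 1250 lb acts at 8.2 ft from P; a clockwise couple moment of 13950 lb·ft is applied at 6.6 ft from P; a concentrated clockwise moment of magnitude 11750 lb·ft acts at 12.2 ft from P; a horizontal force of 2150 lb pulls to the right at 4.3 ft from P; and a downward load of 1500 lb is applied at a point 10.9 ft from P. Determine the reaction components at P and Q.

Taking moments about P: Q_y·9.1 − 1250·8.2 − 13950 − 11750 − 1500·10.9 = 0 → Q_y = 52300/9.1 = 5747.25 ≈ 5747 lb.
ΣF_y = 0: P_y + 5747.25 − 1250 − 1500 = 0 → P_y = -2997 lb.
ΣF_x = 0: P_x + 2150 = 0 → P_x = -2150 lb.

P_x = -2150 lb, P_y = -2997 lb, Q_y = 5747 lb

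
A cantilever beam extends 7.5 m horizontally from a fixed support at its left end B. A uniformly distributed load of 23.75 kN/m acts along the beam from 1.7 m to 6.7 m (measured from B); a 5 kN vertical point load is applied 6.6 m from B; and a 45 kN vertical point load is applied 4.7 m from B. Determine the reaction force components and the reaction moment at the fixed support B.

B_x = 0, B_y = 168.8 kN, M_B = 743.2 kN·m

Resultant of the distributed load: 23.75 × 5 = 118.75 kN at 4.2 m from B.
ΣF_x = 0: B_x = 0.
ΣF_y = 0: B_y − 23.75·5 − 5 − 45 = 0 → B_y = 168.8 kN.
ΣM about B: M_B − (23.75·5)·4.2 − 5·6.6 − 45·4.7 = 0 → M_B = 743.2 kN·m.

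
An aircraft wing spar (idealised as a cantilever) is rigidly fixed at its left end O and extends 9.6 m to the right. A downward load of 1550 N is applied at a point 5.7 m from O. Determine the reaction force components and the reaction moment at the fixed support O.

O_x = 0, O_y = 1550 N, M_O = 8835 N·m

ΣF_x = 0: O_x = 0.
ΣF_y = 0: O_y − 1550 = 0 → O_y = 1550 N.
ΣM about O: M_O − 1550·5.7 = 0 → M_O = 8835 N·m.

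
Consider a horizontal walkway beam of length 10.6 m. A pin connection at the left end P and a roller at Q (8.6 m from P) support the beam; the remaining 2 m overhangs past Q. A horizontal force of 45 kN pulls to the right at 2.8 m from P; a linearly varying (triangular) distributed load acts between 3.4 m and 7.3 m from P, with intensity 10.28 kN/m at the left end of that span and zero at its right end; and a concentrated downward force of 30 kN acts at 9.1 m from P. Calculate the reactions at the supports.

Resultant of the triangular load: ½ × 10.28 × 3.9 = 20.046 kN, acting at 4.7 m from P (one-third of the span from the peak).
Moments about P: Q_y·8.6 − (½·10.28·3.9)·4.7 − 30·9.1 = 0 → Q_y = 367.2162/8.6 = 42.6996 ≈ 42.70 kN.
ΣF_y = 0: P_y + 42.6996 − ½·10.28·3.9 − 30 = 0 → P_y = 7.346 kN.
ΣF_x = 0: P_x + 45 = 0 → P_x = -45.00 kN.

P_x = -45.00 kN, P_y = 7.346 kN, Q_y = 42.70 kN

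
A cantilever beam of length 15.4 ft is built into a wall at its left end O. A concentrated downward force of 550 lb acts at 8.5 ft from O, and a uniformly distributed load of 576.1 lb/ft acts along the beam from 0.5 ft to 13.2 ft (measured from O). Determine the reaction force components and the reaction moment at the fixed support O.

Resultant of the distributed load: 576.1 × 12.7 = 7316.47 lb at 6.85 ft from O.
ΣF_x = 0: O_x = 0.
ΣF_y = 0: O_y − 550 − 576.1·12.7 = 0 → O_y = 7866 lb.
ΣM about O: M_O − 550·8.5 − (576.1·12.7)·6.85 = 0 → M_O = 54790 lb·ft.

O_x = 0, O_y = 7866 lb, M_O = 54790 lb·ft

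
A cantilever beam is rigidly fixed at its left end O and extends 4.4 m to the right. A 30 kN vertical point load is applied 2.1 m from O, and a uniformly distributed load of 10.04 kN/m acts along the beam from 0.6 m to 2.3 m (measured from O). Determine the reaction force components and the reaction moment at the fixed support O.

Resultant of the distributed load: 10.04 × 1.7 = 17.068 kN at 1.45 m from O.
ΣF_x = 0: O_x = 0.
ΣF_y = 0: O_y − 30 − 10.04·1.7 = 0 → O_y = 47.07 kN.
ΣM about O: M_O − 30·2.1 − (10.04·1.7)·1.45 = 0 → M_O = 87.75 kN·m.

O_x = 0, O_y = 47.07 kN, M_O = 87.75 kN·m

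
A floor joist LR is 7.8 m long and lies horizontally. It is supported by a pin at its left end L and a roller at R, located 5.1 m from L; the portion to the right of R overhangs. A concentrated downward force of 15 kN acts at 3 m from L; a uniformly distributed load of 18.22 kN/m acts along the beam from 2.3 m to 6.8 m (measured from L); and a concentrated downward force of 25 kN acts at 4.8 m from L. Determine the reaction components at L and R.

L_x = 0, L_y = 16.49 kN, R_y = 105.5 kN

Resultant of the distributed load: 18.22 × 4.5 = 81.99 kN at 4.55 m from L.
Taking moments about L: R_y·5.1 − 15·3 − (18.22·4.5)·4.55 − 25·4.8 = 0 → R_y = 538.0545/5.1 = 105.501 ≈ 105.5 kN.
ΣF_y = 0: L_y + 105.501 − 15 − 18.22·4.5 − 25 = 0 → L_y = 16.49 kN.
ΣF_x = 0: no horizontal applied forces, so L_x = 0.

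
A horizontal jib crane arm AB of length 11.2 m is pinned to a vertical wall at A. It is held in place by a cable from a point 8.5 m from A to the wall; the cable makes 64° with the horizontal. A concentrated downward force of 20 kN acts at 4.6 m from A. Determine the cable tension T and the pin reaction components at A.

ΣM about A: T·sin64°·8.5 − 20·4.6 = 0 → T = 92/(8.5·0.898794) = 12.0423 ≈ 12.04 kN.
ΣF_x = 0: A_x − T·cos64° = 0 → A_x = 12.0423 × 0.438371 = 5.279 kN.
ΣF_y = 0: A_y + T·sin64° − 20 = 0 → A_y = 20 − 12.0423 × 0.898794 = 9.176 kN.

T = 12.04 kN, A_x = 5.279 kN, A_y = 9.176 kN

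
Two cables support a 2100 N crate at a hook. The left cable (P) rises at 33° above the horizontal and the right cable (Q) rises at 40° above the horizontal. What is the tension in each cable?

ΣF_x = 0: −T_P·cos33° + T_Q·cos40° = 0 → T_Q = 1.09481·T_P.
ΣF_y = 0: T_P·sin33° + T_Q·sin40° = 2100.
Substitute: T_P·(0.544639 + 1.09481·0.642788) = 2100 → T_P = 1682.19 ≈ 1682 N.
Then T_Q = 1.09481 × 1682.19 = 1842 N.

T_P = 1682 N, T_Q = 1842 N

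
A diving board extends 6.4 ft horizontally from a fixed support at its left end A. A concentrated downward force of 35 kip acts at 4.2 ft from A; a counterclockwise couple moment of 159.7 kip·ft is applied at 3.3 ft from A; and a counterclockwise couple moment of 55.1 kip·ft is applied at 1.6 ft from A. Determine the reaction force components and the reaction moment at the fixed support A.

ΣF_x = 0: A_x = 0.
ΣF_y = 0: A_y − 35 = 0 → A_y = 35.00 kip.
ΣM about A: M_A − 35·4.2 + 159.7 + 55.1 = 0 → M_A = -67.80 kip·ft.

A_x = 0, A_y = 35.00 kip, M_A = -67.80 kip·ft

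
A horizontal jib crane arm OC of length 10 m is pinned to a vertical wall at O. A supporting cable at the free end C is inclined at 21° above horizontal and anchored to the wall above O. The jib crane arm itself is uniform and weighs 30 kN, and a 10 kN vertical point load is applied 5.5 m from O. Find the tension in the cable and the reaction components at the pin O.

ΣM about O: T·sin21°·10 − 30·5 − 10·5.5 = 0 → T = 205/(10·0.358368) = 57.2038 ≈ 57.20 kN.
ΣF_x = 0: O_x − T·cos21° = 0 → O_x = 57.2038 × 0.93358 = 53.40 kN.
ΣF_y = 0: O_y + T·sin21° − 30 − 10 = 0 → O_y = 40 − 57.2038 × 0.358368 = 19.50 kN.

T = 57.20 kN, O_x = 53.40 kN, O_y = 19.50 kN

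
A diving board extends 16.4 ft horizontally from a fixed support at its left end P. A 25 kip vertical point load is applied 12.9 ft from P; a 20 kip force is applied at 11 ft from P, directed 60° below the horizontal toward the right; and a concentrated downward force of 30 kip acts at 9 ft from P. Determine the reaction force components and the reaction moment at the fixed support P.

P_x = -10.00 kip, P_y = 72.32 kip, M_P = 783.0 kip·ft

ΣF_x = 0: P_x + 20·cos60° = 0 → P_x = -10.00 kip.
ΣF_y = 0: P_y − 25 − 20·sin60° − 30 = 0 → P_y = 72.32 kip.
ΣM about P: M_P − 25·12.9 − 20·sin60°·11 − 30·9 = 0 → M_P = 783.0 kip·ft.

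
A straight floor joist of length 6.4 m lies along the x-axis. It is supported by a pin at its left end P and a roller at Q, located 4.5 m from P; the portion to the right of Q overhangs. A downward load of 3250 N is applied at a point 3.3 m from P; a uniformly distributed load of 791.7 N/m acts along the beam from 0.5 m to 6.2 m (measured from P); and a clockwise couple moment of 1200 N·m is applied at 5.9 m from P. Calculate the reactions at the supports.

P_x = 0, P_y = 1753 N, Q_y = 6009 N

Resultant of the distributed load: 791.7 × 5.7 = 4512.69 N at 3.35 m from P.
ΣM about P: Q_y·4.5 − 3250·3.3 − (791.7·5.7)·3.35 − 1200 = 0 → Q_y = 27042.5115/4.5 = 6009.45 ≈ 6009 N.
ΣF_y = 0: P_y + 6009.45 − 3250 − 791.7·5.7 = 0 → P_y = 1753 N.
ΣF_x = 0: no horizontal applied forces, so P_x = 0.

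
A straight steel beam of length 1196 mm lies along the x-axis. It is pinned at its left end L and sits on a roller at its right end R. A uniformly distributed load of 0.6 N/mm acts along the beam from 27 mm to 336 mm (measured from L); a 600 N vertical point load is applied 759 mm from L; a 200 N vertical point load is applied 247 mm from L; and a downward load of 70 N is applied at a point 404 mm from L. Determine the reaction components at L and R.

L_x = 0, L_y = 581.5 N, R_y = 473.9 N

Resultant of the distributed load: 0.6 × 309 = 185.4 N at 181.5 mm from L.
Moments about L: R_y·1196 − (0.6·309)·181.5 − 600·759 − 200·247 − 70·404 = 0 → R_y = 566730.1/1196 = 473.855 ≈ 473.9 N.
ΣF_y = 0: L_y + 473.855 − 0.6·309 − 600 − 200 − 70 = 0 → L_y = 581.5 N.
ΣF_x = 0: no horizontal applied forces, so L_x = 0.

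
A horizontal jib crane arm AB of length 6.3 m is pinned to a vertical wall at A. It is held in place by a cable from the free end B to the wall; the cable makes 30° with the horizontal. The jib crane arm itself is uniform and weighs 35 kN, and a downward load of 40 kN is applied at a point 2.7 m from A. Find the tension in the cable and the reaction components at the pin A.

ΣM about A: T·sin30°·6.3 − 35·3.15 − 40·2.7 = 0 → T = 218.25/(6.3·0.5) = 69.2857 ≈ 69.29 kN.
ΣF_x = 0: A_x − T·cos30° = 0 → A_x = 69.2857 × 0.866025 = 60.00 kN.
ΣF_y = 0: A_y + T·sin30° − 35 − 40 = 0 → A_y = 75 − 69.2857 × 0.5 = 40.36 kN.

T = 69.29 kN, A_x = 60.00 kN, A_y = 40.36 kN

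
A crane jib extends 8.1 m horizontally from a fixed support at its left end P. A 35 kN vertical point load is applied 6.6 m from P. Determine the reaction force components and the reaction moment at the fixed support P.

P_x = 0, P_y = 35.00 kN, M_P = 231.0 kN·m

ΣF_x = 0: P_x = 0.
ΣF_y = 0: P_y − 35 = 0 → P_y = 35.00 kN.
ΣM about P: M_P − 35·6.6 = 0 → M_P = 231.0 kN·m.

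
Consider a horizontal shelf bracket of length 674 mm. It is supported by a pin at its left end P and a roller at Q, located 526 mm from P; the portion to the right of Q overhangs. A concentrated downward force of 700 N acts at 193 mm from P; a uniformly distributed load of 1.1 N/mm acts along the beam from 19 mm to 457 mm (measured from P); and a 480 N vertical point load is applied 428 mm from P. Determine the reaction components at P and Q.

Resultant of the distributed load: 1.1 × 438 = 481.8 N at 238 mm from P.
ΣM about P: Q_y·526 − 700·193 − (1.1·438)·238 − 480·428 = 0 → Q_y = 455208.4/526 = 865.415 ≈ 865.4 N.
ΣF_y = 0: P_y + 865.415 − 700 − 1.1·438 − 480 = 0 → P_y = 796.4 N.
ΣF_x = 0: no horizontal applied forces, so P_x = 0.

P_x = 0, P_y = 796.4 N, Q_y = 865.4 N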